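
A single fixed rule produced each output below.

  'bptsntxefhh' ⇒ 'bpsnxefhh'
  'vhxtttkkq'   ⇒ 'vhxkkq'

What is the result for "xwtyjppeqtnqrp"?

xwyjppeqnqrp

The rule is to remove every "t".
For "xwtyjppeqtnqrp" the result is "xwyjppeqnqrp".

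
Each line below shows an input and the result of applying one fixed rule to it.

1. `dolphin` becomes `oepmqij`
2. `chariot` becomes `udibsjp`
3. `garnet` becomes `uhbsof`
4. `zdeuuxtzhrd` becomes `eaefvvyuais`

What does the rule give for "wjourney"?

Looking at the pairs, the operation is to move the last character to the front, then shift every letter 1 place forward in the alphabet (wrapping around).
On "wjourney": the first step gives "ywjourne", and the second then gives "zxkpvsof".
(Check on "zdeuuxtzhrd": → "dzdeuuxtzhr" → "eaefvvyuais" ✓)

zxkpvsof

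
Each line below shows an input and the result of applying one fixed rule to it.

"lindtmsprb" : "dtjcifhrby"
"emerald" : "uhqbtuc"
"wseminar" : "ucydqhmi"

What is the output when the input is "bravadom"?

The pattern: shift every letter 10 places backward in the alphabet (wrapping around), then move the first 2 characters to the end (rotate left by 2).
On "bravadom" that produces "qlqtecrh".

qlqtecrh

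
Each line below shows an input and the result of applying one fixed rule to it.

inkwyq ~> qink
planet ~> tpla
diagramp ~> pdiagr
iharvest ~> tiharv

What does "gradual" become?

lgrad

What's happening: move the last character to the front, then delete the last 2 characters.
For "gradual" the result is "lgrad".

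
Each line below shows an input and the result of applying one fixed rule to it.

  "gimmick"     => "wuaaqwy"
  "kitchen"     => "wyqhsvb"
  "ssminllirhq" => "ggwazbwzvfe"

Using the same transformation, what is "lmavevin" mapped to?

Each output is the input with this applied: swap each adjacent pair of characters (1↔2, 3↔4, ...), then shift every letter 12 places backward in the alphabet (wrapping around).
Applying that to "lmavevin" gives "azjojsbw".
(Check on "gimmick": → "igmmcik" → "wuaaqwy" ✓)

azjojsbw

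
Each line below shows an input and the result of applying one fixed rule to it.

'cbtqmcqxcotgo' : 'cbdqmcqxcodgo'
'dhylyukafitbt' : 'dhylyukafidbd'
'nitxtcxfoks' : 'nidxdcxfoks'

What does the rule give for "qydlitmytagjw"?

The transformation: replace every "t" with "d".
On "qydlitmytagjw" that produces "qydlidmydagjw".

qydlidmydagjw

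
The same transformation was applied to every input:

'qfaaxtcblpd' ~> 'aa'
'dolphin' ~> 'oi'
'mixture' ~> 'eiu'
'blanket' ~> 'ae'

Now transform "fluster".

ue

Looking at the pairs, the operation is to move the last character to the front, then keep only the vowels.
Starting from "fluster": after the first operation, "rfluste"; after the second, "ue".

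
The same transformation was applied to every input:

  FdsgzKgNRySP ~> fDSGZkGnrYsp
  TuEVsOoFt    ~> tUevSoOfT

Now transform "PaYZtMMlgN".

Rule — flip the case of every letter.
"PaYZtMMlgN" → "pAyzTmmLGn".

pAyzTmmLGn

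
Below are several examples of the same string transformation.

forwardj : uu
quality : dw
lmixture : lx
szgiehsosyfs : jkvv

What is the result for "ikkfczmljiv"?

ncm

What's happening: keep one character in every 3, starting at position 3 (positions 3rd, 6th, 9th, ...), then shift every letter 3 places forward in the alphabet (wrapping around).
On "ikkfczmljiv": the first step gives "kzj", and the second then gives "ncm".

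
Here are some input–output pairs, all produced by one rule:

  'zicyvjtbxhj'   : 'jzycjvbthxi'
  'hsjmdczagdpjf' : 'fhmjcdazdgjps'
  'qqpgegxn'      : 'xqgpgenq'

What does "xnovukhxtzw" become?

wxvokuxhztn

Rule — swap each adjacent pair of characters (1↔2, 3↔4, ...), then swap the first and last characters.
On "xnovukhxtzw": the first step gives "nxvokuxhztw", and the second then gives "wxvokuxhztn".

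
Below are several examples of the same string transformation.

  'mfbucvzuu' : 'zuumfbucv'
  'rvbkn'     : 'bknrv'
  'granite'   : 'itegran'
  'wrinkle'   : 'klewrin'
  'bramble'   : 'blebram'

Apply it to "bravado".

adobrav

The transformation: move the last 3 characters to the front (rotate right by 3).
"bravado" → "adobrav".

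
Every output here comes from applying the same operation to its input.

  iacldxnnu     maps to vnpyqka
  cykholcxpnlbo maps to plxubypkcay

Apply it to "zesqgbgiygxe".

mrfdtotvlt

In each case the input is transformed by: delete the last 2 characters, then shift every letter 13 places forward in the alphabet (wrapping around) — i.e. ROT13.
For "zesqgbgiygxe", step one produces "zesqgbgiyg"; step two turns that into "mrfdtotvlt".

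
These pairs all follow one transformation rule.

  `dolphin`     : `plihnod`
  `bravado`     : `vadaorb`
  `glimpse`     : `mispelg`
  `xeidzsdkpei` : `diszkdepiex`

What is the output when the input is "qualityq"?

Looking at the pairs, the operation is to swap each adjacent pair of characters (1↔2, 3↔4, ...), then move the first 2 characters to the end (rotate left by 2).
On "qualityq": the first step gives "uqlatiqy", and the second then gives "latiqyuq".

latiqyuq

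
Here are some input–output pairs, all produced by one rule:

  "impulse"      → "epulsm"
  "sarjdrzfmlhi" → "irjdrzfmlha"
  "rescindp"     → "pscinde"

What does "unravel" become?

The rule is to delete the first character, then swap the first and last characters.
Applying both steps to "unravel": "nravel", then "lraven".
(Check on "sarjdrzfmlhi": → "arjdrzfmlhi" → "irjdrzfmlha" ✓)

lraven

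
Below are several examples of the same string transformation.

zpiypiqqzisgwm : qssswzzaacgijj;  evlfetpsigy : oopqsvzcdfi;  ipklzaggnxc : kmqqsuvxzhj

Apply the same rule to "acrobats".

What's happening: sort the characters into alphabetical order, then shift every letter 10 places forward in the alphabet (wrapping around).
Applying both steps to "acrobats": "aabcorst", then "kklmybcd".
(Check on "ipklzaggnxc": → "acggiklnpxz" → "kmqqsuvxzhj" ✓)

kklmybcd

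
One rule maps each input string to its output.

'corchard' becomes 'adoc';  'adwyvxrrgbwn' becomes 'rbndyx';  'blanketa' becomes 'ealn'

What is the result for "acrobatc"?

acco

The transformation: keep every other character starting from the second (positions 2nd, 4th, 6th, ...), then swap the front and back halves of the string.
Applying both steps to "acrobatc": "coac", then "acco".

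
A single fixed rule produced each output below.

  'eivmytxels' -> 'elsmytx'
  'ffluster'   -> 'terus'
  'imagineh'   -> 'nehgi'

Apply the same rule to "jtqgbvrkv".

Each output is the input with this applied: delete the first 3 characters, then move the last 3 characters to the front (rotate right by 3).
"jtqgbvrkv" → "rkvgbv".

rkvgbv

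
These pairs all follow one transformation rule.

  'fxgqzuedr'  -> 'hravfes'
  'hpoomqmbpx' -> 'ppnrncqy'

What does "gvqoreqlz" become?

The pattern: shift every letter 1 place forward in the alphabet (wrapping around), then delete the first 2 characters.
For "gvqoreqlz", step one produces "hwrpsfrma"; step two turns that into "rpsfrma".
(Check on "fxgqzuedr": → "gyhravfes" → "hravfes" ✓)

rpsfrma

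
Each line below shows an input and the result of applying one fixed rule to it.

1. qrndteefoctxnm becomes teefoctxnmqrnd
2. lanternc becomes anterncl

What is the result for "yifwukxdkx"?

Each output is the input with this applied: swap the front and back halves of the string, then move the last 3 characters to the front (rotate right by 3).
Starting from "yifwukxdkx": after the first operation, "kxdkxyifwu"; after the second, "fwukxdkxyi".

fwukxdkxyi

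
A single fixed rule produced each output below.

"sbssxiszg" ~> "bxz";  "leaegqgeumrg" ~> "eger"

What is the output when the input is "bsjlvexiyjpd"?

svip

Looking at the pairs, the operation is to keep one character in every 3, starting at position 2 (positions 2nd, 5th, 8th, ...).
"bsjlvexiyjpd" → "svip".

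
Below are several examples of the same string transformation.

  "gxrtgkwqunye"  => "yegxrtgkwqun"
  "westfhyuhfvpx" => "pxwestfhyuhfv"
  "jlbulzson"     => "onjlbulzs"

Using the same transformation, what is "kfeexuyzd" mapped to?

In each case the input is transformed by: move the last 2 characters to the front (rotate right by 2).
Doing the same to "kfeexuyzd": "zdkfeexuy".

zdkfeexuy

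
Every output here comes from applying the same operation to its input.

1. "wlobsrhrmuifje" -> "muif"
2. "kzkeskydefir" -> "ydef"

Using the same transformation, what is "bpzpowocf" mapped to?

Rule — move the last 2 characters to the front (rotate right by 2), then keep only the last 4 characters.
Doing the same to "bpzpowocf": "powo".

powo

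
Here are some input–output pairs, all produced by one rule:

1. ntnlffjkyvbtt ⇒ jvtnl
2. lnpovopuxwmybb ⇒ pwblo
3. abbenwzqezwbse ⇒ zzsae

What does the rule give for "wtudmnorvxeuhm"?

oxhwd

The pattern: keep one character in every 3, starting at position 1 (positions 1st, 4th, 7th, ...), then move the last 3 characters to the front (rotate right by 3).
Starting from "wtudmnorvxeuhm": after the first operation, "wdoxh"; after the second, "oxhwd".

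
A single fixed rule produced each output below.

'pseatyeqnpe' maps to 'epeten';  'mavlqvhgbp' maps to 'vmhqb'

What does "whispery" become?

In each case the input is transformed by: keep every other character starting from the first (positions 1st, 3rd, 5th, ...), then swap each adjacent pair of characters (1↔2, 3↔4, ...).
On "whispery" that produces "iwrp".
(Check on "pseatyeqnpe": → "petene" → "epeten" ✓)

iwrp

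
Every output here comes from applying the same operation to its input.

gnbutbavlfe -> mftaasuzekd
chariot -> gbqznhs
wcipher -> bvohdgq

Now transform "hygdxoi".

What's happening: swap each adjacent pair of characters (1↔2, 3↔4, ...), then shift every letter 1 place backward in the alphabet (wrapping around).
Applying both steps to "hygdxoi": "yhdgoxi", then "xgcfnwh".

xgcfnwh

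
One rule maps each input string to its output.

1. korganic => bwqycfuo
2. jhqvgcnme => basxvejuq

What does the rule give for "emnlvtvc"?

The transformation: shift every letter 12 places backward in the alphabet (wrapping around), then move the last 3 characters to the front (rotate right by 3).
Applying both steps to "emnlvtvc": "sabzjhjq", then "hjqsabzj".

hjqsabzj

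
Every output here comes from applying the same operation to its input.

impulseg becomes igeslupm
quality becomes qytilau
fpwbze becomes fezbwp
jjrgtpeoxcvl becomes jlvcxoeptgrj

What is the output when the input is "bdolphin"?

bnihplod

The rule is to reverse the string, then move the last character to the front.
For "bdolphin", step one produces "nihplodb"; step two turns that into "bnihplod".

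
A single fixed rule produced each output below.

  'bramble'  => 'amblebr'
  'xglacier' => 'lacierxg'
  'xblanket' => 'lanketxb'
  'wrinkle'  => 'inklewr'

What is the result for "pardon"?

rdonpa

The pattern: move the first 2 characters to the end (rotate left by 2).
"pardon" → "rdonpa".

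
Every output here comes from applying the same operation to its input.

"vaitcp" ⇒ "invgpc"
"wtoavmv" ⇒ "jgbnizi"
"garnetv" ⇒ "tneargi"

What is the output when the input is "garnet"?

Looking at the pairs, the operation is to shift every letter 13 places forward in the alphabet (wrapping around) — i.e. ROT13.
"garnet" → "tnearg".

tnearg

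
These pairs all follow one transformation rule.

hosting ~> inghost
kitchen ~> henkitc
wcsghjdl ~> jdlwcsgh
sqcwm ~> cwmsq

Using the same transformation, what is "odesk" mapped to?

In each case the input is transformed by: move the last 3 characters to the front (rotate right by 3).
For "odesk" the result is "eskod".

eskod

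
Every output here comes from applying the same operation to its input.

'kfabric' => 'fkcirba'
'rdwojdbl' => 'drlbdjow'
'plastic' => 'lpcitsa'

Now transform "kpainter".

pkretnia

The rule is to reverse the string, then move the last 2 characters to the front (rotate right by 2).
On "kpainter": the first step gives "retniapk", and the second then gives "pkretnia".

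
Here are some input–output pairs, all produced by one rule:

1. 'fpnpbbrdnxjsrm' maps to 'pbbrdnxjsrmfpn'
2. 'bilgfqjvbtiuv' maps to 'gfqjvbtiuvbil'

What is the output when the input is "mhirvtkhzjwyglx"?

In each case the input is transformed by: move the first 3 characters to the end (rotate left by 3).
For "mhirvtkhzjwyglx" the result is "rvtkhzjwyglxmhi".

rvtkhzjwyglxmhi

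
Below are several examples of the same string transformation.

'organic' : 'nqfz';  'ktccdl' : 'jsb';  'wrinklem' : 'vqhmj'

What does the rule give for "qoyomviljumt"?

pnxnluhki

Looking at the pairs, the operation is to delete the last 3 characters, then shift every letter 1 place backward in the alphabet (wrapping around).
Working it through for "qoyomviljumt": intermediate "qoyomvilj", final "pnxnluhki".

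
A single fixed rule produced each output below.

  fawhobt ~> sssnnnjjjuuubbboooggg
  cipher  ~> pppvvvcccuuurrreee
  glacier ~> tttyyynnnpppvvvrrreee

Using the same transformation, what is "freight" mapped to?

ssseeerrrvvvtttuuuggg

Rule — shift every letter 13 places forward in the alphabet (wrapping around) — i.e. ROT13, then repeat every character 3 times.
On "freight": the first step gives "servtug", and the second then gives "ssseeerrrvvvtttuuuggg".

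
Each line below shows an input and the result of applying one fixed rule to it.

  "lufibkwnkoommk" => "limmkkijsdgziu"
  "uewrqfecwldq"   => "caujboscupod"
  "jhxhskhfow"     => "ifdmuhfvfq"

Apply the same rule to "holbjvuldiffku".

The rule is to swap the front and back halves of the string, then shift every letter 2 places backward in the alphabet (wrapping around).
Working it through for "holbjvuldiffku": intermediate "ldiffkuholbjvu", final "jbgddisfmjzhts".

jbgddisfmjzhts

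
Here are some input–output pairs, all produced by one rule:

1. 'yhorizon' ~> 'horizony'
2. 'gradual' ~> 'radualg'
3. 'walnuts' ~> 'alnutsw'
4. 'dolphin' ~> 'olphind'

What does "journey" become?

ourneyj

Looking at the pairs, the operation is to move the first character to the end.
For "journey" the result is "ourneyj".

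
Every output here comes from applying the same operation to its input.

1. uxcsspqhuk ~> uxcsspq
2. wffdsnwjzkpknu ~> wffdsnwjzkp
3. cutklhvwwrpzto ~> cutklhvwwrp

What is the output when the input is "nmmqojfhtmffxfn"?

nmmqojfhtmff

The transformation: delete the last 3 characters.
On "nmmqojfhtmffxfn" that produces "nmmqojfhtmff".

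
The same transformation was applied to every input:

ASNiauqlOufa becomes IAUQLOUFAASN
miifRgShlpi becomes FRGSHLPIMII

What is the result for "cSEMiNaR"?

MINARCSE

The transformation: move the first 3 characters to the end (rotate left by 3), then convert every letter to uppercase.
On "cSEMiNaR" that produces "MINARCSE".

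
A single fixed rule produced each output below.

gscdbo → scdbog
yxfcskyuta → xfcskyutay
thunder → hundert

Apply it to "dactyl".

Rule — move the first character to the end.
So "dactyl" becomes "actyld".

actyld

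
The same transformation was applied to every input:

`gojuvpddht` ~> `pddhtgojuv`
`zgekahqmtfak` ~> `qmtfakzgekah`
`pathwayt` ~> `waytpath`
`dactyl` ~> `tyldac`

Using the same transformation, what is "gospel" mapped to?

pelgos

Rule — swap the front and back halves of the string.
On "gospel" that produces "pelgos".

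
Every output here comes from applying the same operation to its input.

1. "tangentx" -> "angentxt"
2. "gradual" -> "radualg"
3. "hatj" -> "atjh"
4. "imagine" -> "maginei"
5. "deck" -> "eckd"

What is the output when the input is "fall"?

Rule — move the first character to the end.
Doing the same to "fall": "allf".

allf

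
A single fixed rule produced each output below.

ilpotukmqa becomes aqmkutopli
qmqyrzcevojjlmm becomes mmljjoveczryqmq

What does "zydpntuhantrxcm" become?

mcxrtnahutnpdyz

The rule is to reverse the string.
So "zydpntuhantrxcm" becomes "mcxrtnahutnpdyz".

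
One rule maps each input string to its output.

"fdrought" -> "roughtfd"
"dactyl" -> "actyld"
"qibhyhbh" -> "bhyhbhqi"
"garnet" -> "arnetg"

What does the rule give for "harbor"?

The rule is to move the last 2 characters to the front (rotate right by 2), then swap the front and back halves of the string.
So "harbor" becomes "arborh".

arborh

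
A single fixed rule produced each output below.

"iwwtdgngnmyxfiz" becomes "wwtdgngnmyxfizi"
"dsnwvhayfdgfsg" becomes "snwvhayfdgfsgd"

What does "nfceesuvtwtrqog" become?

The rule is to move the first character to the end.
Doing the same to "nfceesuvtwtrqog": "fceesuvtwtrqogn".

fceesuvtwtrqogn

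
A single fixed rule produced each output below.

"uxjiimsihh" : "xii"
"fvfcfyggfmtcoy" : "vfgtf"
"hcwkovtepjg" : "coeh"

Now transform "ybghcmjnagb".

bcny

Rule — swap the first and last characters, then keep one character in every 3, starting at position 2 (positions 2nd, 5th, 8th, ...).
"ybghcmjnagb" → "bbghcmjnagy" → "bcny".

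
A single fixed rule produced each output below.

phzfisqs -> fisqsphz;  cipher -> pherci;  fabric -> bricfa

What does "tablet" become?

bletta

Rule — move the last character to the front, then swap the front and back halves of the string.
For "tablet", step one produces "ttable"; step two turns that into "bletta".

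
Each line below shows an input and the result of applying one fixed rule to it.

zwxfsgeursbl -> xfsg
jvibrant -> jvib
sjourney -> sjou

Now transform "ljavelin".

Rule — swap the front and back halves of the string, then keep only the last 4 characters.
On "ljavelin" that produces "ljav".

ljav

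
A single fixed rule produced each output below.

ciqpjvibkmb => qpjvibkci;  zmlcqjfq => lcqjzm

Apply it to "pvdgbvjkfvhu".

Looking at the pairs, the operation is to delete the last 2 characters, then move the first 2 characters to the end (rotate left by 2).
For "pvdgbvjkfvhu" the result is "dgbvjkfvpv".

dgbvjkfvpv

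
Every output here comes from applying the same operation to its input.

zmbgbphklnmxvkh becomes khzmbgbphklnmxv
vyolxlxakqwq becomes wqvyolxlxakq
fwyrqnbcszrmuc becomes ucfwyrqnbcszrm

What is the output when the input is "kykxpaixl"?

The transformation: move the last 2 characters to the front (rotate right by 2).
For "kykxpaixl" the result is "xlkykxpai".

xlkykxpai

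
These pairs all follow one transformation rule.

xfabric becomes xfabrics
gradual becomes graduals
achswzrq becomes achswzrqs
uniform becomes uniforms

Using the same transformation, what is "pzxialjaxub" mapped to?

pzxialjaxubs

The transformation: append "s".
So "pzxialjaxub" becomes "pzxialjaxubs".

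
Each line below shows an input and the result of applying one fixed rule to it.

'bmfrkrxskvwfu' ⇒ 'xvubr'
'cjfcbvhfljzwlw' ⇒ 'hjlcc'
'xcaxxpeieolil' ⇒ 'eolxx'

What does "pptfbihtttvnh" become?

Looking at the pairs, the operation is to keep one character in every 3, starting at position 1 (positions 1st, 4th, 7th, ...), then move the last 3 characters to the front (rotate right by 3).
"pptfbihtttvnh" → "hthpf".

hthpf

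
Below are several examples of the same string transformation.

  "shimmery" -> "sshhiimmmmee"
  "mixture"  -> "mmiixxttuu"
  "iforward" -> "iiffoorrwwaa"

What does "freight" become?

In each case the input is transformed by: delete the last 2 characters, then double every character.
For "freight", step one produces "freig"; step two turns that into "ffrreeiigg".

ffrreeiigg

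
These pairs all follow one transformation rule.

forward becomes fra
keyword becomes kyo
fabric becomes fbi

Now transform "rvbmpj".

The pattern: swap each adjacent pair of characters (1↔2, 3↔4, ...), then keep every other character starting from the second (positions 2nd, 4th, 6th, ...).
Starting from "rvbmpj": after the first operation, "vrmbjp"; after the second, "rbp".
(Check on "forward": → "ofwrrad" → "fra" ✓)

rbp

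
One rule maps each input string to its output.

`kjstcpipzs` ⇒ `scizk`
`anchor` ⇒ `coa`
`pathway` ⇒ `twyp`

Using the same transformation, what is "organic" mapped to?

gnco

The rule is to keep every other character starting from the first (positions 1st, 3rd, 5th, ...), then move the first character to the end.
On "organic" that produces "gnco".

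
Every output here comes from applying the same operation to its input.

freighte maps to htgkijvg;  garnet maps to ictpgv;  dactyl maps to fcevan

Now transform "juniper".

Rule — shift every letter 2 places forward in the alphabet (wrapping around).
For "juniper" the result is "lwpkrgt".

lwpkrgt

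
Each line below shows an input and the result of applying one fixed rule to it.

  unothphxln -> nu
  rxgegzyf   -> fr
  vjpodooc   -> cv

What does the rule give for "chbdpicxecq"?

The rule is to move the last character to the front, then keep only the first 2 characters.
"chbdpicxecq" → "qchbdpicxec" → "qc".

qc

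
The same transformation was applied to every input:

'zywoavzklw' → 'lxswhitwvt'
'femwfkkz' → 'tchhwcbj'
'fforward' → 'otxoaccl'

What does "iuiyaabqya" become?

vxxynvxfrf

Looking at the pairs, the operation is to shift every letter 3 places backward in the alphabet (wrapping around), then move the first 3 characters to the end (rotate left by 3).
"iuiyaabqya" → "frfvxxynvx" → "vxxynvxfrf".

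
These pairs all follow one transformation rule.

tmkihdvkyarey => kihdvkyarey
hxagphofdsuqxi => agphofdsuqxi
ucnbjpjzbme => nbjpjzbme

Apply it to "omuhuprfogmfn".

uhuprfogmfn

The rule is to delete the first 2 characters.
On "omuhuprfogmfn" that produces "uhuprfogmfn".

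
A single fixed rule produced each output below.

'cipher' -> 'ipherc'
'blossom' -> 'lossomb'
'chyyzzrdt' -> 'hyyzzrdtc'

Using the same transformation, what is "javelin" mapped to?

avelinj

Looking at the pairs, the operation is to move the first character to the end.
Doing the same to "javelin": "avelinj".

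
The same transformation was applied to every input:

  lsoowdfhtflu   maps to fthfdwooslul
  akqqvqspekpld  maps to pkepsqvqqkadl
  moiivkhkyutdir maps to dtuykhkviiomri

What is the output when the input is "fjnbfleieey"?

eielfbnjfye

The pattern: reverse the string, then move the first 2 characters to the end (rotate left by 2).
On "fjnbfleieey" that produces "eielfbnjfye".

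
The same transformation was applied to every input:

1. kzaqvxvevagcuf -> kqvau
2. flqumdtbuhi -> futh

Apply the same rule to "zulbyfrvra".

zbra

The pattern: keep one character in every 3, starting at position 1 (positions 1st, 4th, 7th, ...).
Doing the same to "zulbyfrvra": "zbra".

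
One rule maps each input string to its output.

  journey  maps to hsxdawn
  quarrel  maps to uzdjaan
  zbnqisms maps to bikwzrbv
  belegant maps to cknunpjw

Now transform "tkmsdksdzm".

Each output is the input with this applied: shift every letter 9 places forward in the alphabet (wrapping around), then move the last character to the front.
Working it through for "tkmsdksdzm": intermediate "ctvbmtbmiv", final "vctvbmtbmi".

vctvbmtbmi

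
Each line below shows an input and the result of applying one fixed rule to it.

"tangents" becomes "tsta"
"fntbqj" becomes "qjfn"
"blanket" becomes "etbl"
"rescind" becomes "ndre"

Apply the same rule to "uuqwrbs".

The rule is to move the first 2 characters to the end (rotate left by 2), then keep only the last 4 characters.
Working it through for "uuqwrbs": intermediate "qwrbsuu", final "bsuu".
(Check on "tangents": → "ngentsta" → "tsta" ✓)

bsuu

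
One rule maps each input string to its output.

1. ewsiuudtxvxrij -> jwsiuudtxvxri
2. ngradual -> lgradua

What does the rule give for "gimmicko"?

In each case the input is transformed by: delete the first character, then move the last character to the front.
Starting from "gimmicko": after the first operation, "immicko"; after the second, "oimmick".

oimmick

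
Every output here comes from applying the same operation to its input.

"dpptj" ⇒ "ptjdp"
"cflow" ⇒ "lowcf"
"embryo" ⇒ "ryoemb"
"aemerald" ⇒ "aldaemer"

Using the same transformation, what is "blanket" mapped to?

The transformation: move the last 3 characters to the front (rotate right by 3).
"blanket" → "ketblan".

ketblan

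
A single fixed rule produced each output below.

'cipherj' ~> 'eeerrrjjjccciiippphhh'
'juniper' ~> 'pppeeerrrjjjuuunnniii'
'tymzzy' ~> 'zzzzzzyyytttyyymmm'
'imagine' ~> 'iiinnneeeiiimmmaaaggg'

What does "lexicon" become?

In each case the input is transformed by: move the last 3 characters to the front (rotate right by 3), then repeat every character 3 times.
Starting from "lexicon": after the first operation, "conlexi"; after the second, "cccooonnnllleeexxxiii".

cccooonnnllleeexxxiii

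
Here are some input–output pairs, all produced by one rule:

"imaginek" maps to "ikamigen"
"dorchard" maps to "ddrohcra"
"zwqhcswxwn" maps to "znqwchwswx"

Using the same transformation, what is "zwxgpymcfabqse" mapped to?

zexwpgmyfcbasq

In each case the input is transformed by: move the last character to the front, then swap each adjacent pair of characters (1↔2, 3↔4, ...).
Working it through for "zwxgpymcfabqse": intermediate "ezwxgpymcfabqs", final "zexwpgmyfcbasq".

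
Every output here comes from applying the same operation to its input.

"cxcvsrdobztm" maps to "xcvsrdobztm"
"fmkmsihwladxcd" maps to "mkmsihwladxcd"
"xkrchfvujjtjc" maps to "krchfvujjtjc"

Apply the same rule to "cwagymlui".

wagymlui

What's happening: delete the first character.
Applying that to "cwagymlui" gives "wagymlui".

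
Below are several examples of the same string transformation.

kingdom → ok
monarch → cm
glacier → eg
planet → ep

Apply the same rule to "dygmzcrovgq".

gd

Each output is the input with this applied: swap the first and last characters, then keep only the last 2 characters.
On "dygmzcrovgq": the first step gives "qygmzcrovgd", and the second then gives "gd".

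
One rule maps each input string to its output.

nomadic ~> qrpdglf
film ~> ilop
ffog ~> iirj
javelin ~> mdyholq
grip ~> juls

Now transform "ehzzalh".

The transformation: shift every letter 3 places forward in the alphabet (wrapping around).
"ehzzalh" → "hkccdok".

hkccdok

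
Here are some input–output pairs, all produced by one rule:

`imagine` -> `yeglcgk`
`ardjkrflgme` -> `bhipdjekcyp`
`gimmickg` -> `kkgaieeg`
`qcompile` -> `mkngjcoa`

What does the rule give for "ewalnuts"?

What's happening: move the first 2 characters to the end (rotate left by 2), then shift every letter 2 places backward in the alphabet (wrapping around).
For "ewalnuts", step one produces "alnutsew"; step two turns that into "yjlsrqcu".

yjlsrqcu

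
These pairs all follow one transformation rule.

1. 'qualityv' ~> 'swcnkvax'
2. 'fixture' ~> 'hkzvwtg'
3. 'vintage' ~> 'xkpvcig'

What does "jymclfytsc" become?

The transformation: shift every letter 2 places forward in the alphabet (wrapping around).
Applying that to "jymclfytsc" gives "laoenhavue".

laoenhavue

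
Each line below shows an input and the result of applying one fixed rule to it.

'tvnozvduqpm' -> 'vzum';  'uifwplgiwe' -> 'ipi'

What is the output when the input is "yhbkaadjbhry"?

hajr

Rule — keep one character in every 3, starting at position 2 (positions 2nd, 5th, 8th, ...).
For "yhbkaadjbhry" the result is "hajr".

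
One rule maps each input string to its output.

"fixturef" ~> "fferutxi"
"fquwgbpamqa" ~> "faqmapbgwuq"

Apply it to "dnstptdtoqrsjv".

dvjsrqotdtptsn

The transformation: reverse the string, then move the last character to the front.
Starting from "dnstptdtoqrsjv": after the first operation, "vjsrqotdtptsnd"; after the second, "dvjsrqotdtptsn".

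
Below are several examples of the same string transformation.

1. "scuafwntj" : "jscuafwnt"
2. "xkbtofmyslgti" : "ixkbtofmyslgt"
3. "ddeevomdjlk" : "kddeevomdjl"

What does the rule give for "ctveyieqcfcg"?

gctveyieqcfc

The pattern: move the last character to the front.
Applying that to "ctveyieqcfcg" gives "gctveyieqcfc".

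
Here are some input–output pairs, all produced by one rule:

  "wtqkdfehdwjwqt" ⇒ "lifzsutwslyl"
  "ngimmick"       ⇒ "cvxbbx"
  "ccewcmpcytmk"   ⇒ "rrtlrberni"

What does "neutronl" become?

The transformation: shift every letter 11 places backward in the alphabet (wrapping around), then delete the last 2 characters.
Working it through for "neutronl": intermediate "ctjigdca", final "ctjigd".

ctjigd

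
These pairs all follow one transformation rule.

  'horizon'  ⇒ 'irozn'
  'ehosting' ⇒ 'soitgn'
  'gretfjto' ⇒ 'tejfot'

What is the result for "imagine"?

ganie

In each case the input is transformed by: swap each adjacent pair of characters (1↔2, 3↔4, ...), then delete the first 2 characters.
Applying both steps to "imagine": "miganie", then "ganie".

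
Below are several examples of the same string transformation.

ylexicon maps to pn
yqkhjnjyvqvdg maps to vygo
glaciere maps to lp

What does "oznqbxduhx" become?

The transformation: shift every letter 11 places forward in the alphabet (wrapping around), then keep one character in every 3, starting at position 3 (positions 3rd, 6th, 9th, ...).
For "oznqbxduhx", step one produces "zkybmiofsi"; step two turns that into "yis".
(Check on "yqkhjnjyvqvdg": → "jbvsuyujgbgor" → "vygo" ✓)

yis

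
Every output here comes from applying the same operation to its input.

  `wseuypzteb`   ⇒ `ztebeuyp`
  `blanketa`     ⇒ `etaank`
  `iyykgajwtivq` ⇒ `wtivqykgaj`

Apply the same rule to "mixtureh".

rehxtu

The pattern: delete the first 2 characters, then swap the front and back halves of the string.
Starting from "mixtureh": after the first operation, "xtureh"; after the second, "rehxtu".
(Check on "blanketa": → "anketa" → "etaank" ✓)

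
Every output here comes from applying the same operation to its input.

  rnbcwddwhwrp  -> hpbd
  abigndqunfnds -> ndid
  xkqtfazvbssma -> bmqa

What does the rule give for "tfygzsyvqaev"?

qvys

Each output is the input with this applied: keep one character in every 3, starting at position 3 (positions 3rd, 6th, 9th, ...), then move the first 2 characters to the end (rotate left by 2).
For "tfygzsyvqaev", step one produces "ysqv"; step two turns that into "qvys".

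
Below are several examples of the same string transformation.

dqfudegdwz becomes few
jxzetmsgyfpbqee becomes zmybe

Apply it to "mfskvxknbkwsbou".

sxbsu

The pattern: keep one character in every 3, starting at position 3 (positions 3rd, 6th, 9th, ...).
"mfskvxknbkwsbou" → "sxbsu".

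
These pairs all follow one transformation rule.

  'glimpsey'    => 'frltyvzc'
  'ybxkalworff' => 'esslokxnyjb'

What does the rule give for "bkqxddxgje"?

twroxdkqqk

The pattern: shift every letter 13 places forward in the alphabet (wrapping around) — i.e. ROT13, then move the last 3 characters to the front (rotate right by 3).
Working it through for "bkqxddxgje": intermediate "oxdkqqktwr", final "twroxdkqqk".
(Check on "glimpsey": → "tyvzcfrl" → "frltyvzc" ✓)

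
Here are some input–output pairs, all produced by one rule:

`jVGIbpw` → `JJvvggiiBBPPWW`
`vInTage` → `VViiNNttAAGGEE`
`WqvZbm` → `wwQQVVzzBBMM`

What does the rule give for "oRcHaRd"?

OOrrCChhAArrDD

Rule — double every character, then flip the case of every letter.
"oRcHaRd" → "ooRRccHHaaRRdd" → "OOrrCChhAArrDD".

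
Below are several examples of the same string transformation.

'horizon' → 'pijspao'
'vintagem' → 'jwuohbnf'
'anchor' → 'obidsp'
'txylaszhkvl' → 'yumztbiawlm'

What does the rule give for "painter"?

Looking at the pairs, the operation is to shift every letter 1 place forward in the alphabet (wrapping around), then swap each adjacent pair of characters (1↔2, 3↔4, ...).
"painter" → "bqojfus".

bqojfus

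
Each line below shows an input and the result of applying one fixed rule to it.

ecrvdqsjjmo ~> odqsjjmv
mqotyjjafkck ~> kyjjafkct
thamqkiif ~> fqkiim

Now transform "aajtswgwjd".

The transformation: delete the first 3 characters, then swap the first and last characters.
"aajtswgwjd" → "tswgwjd" → "dswgwjt".

dswgwjt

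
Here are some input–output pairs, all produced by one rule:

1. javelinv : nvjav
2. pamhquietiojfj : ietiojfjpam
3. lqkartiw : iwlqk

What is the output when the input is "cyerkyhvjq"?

Rule — move the first 3 characters to the end (rotate left by 3), then delete the first 3 characters.
For "cyerkyhvjq" the result is "hvjqcye".

hvjqcye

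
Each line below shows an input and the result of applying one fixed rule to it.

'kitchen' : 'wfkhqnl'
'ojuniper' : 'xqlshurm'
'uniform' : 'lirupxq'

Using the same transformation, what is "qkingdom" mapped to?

lqjgrptn

Looking at the pairs, the operation is to shift every letter 3 places forward in the alphabet (wrapping around), then move the first 2 characters to the end (rotate left by 2).
"qkingdom" → "tnlqjgrp" → "lqjgrptn".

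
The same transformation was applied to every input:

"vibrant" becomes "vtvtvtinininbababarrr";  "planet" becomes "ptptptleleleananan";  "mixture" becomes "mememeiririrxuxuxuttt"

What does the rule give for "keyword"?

The transformation: repeat every character 3 times, then take characters alternately from the front and the back (1st, last, 2nd, 2nd-last, ...).
Applying both steps to "keyword": "kkkeeeyyywwwooorrrddd", then "kdkdkderereryoyoyowww".

kdkdkderereryoyoyowww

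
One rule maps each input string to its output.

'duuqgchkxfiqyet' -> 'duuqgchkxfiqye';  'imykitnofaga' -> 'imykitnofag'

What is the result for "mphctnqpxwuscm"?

mphctnqpxwusc

In each case the input is transformed by: delete the last character.
Doing the same to "mphctnqpxwuscm": "mphctnqpxwusc".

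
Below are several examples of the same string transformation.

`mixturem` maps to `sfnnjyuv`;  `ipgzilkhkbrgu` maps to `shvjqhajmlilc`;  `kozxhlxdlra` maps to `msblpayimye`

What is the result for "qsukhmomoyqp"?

zrqrtvlinpnp

The transformation: shift every letter 1 place forward in the alphabet (wrapping around), then move the last 3 characters to the front (rotate right by 3).
Starting from "qsukhmomoyqp": after the first operation, "rtvlinpnpzrq"; after the second, "zrqrtvlinpnp".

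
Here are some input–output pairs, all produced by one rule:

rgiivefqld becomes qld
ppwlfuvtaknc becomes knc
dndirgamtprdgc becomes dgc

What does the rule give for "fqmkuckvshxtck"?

Each output is the input with this applied: keep only the last 3 characters.
For "fqmkuckvshxtck" the result is "tck".

tck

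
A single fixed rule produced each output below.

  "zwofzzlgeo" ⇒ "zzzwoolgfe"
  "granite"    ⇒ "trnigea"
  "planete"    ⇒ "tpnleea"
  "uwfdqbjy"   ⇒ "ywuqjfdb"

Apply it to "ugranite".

utrnigea

Looking at the pairs, the operation is to sort the characters into reverse alphabetical order.
On "ugranite" that produces "utrnigea".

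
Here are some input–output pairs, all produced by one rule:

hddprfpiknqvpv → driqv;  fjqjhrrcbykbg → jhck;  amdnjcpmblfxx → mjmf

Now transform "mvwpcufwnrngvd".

vcwnd

Rule — keep one character in every 3, starting at position 2 (positions 2nd, 5th, 8th, ...).
So "mvwpcufwnrngvd" becomes "vcwnd".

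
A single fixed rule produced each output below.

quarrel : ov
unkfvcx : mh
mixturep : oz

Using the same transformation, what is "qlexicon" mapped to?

Looking at the pairs, the operation is to shift every letter 10 places forward in the alphabet (wrapping around), then keep only the last 2 characters.
On "qlexicon": the first step gives "avohsmyx", and the second then gives "yx".

yx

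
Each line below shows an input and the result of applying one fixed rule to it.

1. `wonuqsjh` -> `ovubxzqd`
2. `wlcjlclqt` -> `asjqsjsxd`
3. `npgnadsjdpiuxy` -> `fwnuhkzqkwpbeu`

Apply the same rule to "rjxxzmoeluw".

What's happening: shift every letter 7 places forward in the alphabet (wrapping around), then swap the first and last characters.
For "rjxxzmoeluw", step one produces "yqeegtvlsbd"; step two turns that into "dqeegtvlsby".
(Check on "wonuqsjh": → "dvubxzqo" → "ovubxzqd" ✓)

dqeegtvlsby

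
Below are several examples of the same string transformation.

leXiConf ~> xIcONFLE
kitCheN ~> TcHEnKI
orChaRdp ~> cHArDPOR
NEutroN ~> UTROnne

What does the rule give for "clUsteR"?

Rule — flip the case of every letter, then move the first 2 characters to the end (rotate left by 2).
Starting from "clUsteR": after the first operation, "CLuSTEr"; after the second, "uSTErCL".

uSTErCL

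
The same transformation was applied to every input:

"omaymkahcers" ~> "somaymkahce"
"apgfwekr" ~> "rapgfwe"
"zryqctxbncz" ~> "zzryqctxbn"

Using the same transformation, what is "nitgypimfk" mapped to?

knitgypim

What's happening: move the last character to the front, then delete the last character.
"nitgypimfk" → "knitgypimf" → "knitgypim".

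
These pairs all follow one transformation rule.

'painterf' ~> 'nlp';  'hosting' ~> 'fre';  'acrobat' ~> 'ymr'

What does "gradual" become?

Looking at the pairs, the operation is to shift every letter 2 places backward in the alphabet (wrapping around), then keep one character in every 3, starting at position 1 (positions 1st, 4th, 7th, ...).
For "gradual", step one produces "epybsyj"; step two turns that into "ebj".

ebj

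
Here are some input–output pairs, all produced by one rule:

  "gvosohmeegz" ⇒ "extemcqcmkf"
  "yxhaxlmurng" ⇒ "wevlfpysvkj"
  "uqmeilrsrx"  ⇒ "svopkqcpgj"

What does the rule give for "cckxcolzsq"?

aoaqixvjam

Each output is the input with this applied: shift every letter 2 places backward in the alphabet (wrapping around), then take characters alternately from the front and the back (1st, last, 2nd, 2nd-last, ...).
"cckxcolzsq" → "aaivamjxqo" → "aoaqixvjam".
(Check on "yxhaxlmurng": → "wvfyvjksple" → "wevlfpysvkj" ✓)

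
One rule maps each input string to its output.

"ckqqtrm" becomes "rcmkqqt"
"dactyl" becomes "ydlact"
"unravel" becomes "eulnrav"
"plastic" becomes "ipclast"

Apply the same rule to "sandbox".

The pattern: swap the first and last characters, then move the last 2 characters to the front (rotate right by 2).
On "sandbox": the first step gives "xandbos", and the second then gives "osxandb".

osxandb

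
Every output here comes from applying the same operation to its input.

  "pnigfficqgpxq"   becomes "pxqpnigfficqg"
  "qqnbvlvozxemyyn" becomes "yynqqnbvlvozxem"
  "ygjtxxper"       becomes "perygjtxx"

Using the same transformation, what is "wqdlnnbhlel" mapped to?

lelwqdlnnbh

The transformation: move the last 3 characters to the front (rotate right by 3).
On "wqdlnnbhlel" that produces "lelwqdlnnbh".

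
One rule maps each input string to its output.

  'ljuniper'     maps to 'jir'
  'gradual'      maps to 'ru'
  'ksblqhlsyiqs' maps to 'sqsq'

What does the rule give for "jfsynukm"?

fnm

The rule is to keep one character in every 3, starting at position 2 (positions 2nd, 5th, 8th, ...).
So "jfsynukm" becomes "fnm".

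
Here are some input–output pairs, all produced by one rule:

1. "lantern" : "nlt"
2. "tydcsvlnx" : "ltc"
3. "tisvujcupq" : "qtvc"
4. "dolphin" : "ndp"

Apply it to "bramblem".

ebm

Rule — keep one character in every 3, starting at position 1 (positions 1st, 4th, 7th, ...), then move the last character to the front.
Working it through for "bramblem": intermediate "bme", final "ebm".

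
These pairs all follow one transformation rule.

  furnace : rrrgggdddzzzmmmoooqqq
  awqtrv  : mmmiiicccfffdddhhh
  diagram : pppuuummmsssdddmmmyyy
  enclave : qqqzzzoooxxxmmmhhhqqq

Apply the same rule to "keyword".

The rule is to shift every letter 12 places forward in the alphabet (wrapping around), then repeat every character 3 times.
For "keyword", step one produces "wqkiadp"; step two turns that into "wwwqqqkkkiiiaaadddppp".
(Check on "diagram": → "pumsdmy" → "pppuuummmsssdddmmmyyy" ✓)

wwwqqqkkkiiiaaadddppp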